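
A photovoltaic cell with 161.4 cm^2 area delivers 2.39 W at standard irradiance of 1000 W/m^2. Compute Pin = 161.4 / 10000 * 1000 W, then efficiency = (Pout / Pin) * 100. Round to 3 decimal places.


First compute the input power:
  Pin = area_cm2 / 10000 * G = 161.4 / 10000 * 1000 = 16.14 W
Then compute efficiency:
  Efficiency = (Pout / Pin) * 100 = (2.39 / 16.14) * 100
  Efficiency = 14.808%

14.808


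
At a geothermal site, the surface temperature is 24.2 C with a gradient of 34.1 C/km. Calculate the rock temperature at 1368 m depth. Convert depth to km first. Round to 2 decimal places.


Convert depth to km: 1368 / 1000 = 1.368 km
Temperature increase = gradient * depth_km = 34.1 * 1.368 = 46.65 C
Temperature at depth = T_surface + delta_T = 24.2 + 46.65
T = 70.85 C

70.85


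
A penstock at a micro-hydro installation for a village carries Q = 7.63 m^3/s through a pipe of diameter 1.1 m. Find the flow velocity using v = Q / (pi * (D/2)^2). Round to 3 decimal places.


Compute pipe cross-sectional area:
  A = pi * (D/2)^2 = pi * (1.1/2)^2 = 0.9503 m^2
Calculate velocity:
  v = Q / A = 7.63 / 0.9503
  v = 8.029 m/s

8.029


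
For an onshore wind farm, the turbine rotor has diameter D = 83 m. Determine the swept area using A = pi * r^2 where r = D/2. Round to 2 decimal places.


Compute the rotor radius:
  r = D / 2 = 83 / 2 = 41.5 m
Calculate swept area:
  A = pi * r^2 = pi * 41.5^2
  A = 5410.61 m^2

5410.61


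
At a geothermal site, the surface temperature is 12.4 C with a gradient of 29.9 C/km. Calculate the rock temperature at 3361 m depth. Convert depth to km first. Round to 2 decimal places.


Convert depth to km: 3361 / 1000 = 3.361 km
Temperature increase = gradient * depth_km = 29.9 * 3.361 = 100.49 C
Temperature at depth = T_surface + delta_T = 12.4 + 100.49
T = 112.89 C

112.89


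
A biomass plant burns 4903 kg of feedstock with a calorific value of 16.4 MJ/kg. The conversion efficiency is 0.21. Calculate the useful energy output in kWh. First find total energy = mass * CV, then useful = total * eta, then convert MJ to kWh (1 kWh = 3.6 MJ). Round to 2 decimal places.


Total energy = mass * CV = 4903 * 16.4 = 80409.2 MJ
Useful energy = total * eta = 80409.2 * 0.21 = 16885.93 MJ
Convert to kWh: 16885.93 / 3.6
Useful energy = 4690.54 kWh

4690.54


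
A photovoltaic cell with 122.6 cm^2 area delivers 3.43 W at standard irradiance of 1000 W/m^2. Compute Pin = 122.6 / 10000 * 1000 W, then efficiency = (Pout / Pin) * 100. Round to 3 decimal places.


First compute the input power:
  Pin = area_cm2 / 10000 * G = 122.6 / 10000 * 1000 = 12.26 W
Then compute efficiency:
  Efficiency = (Pout / Pin) * 100 = (3.43 / 12.26) * 100
  Efficiency = 27.977%

27.977


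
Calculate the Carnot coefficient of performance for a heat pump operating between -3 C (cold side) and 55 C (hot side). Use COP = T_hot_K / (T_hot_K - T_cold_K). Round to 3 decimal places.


Convert to Kelvin:
  T_hot = 55 + 273.15 = 328.15 K
  T_cold = -3 + 273.15 = 270.15 K
Apply Carnot COP formula:
  COP = T_hot_K / (T_hot_K - T_cold_K) = 328.15 / 58.0
  COP = 5.658

5.658


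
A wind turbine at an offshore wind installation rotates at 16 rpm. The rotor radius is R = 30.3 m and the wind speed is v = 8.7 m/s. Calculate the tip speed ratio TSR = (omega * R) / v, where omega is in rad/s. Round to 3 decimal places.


Convert rotational speed to rad/s:
  omega = 16 * 2 * pi / 60 = 1.6755 rad/s
Compute tip speed:
  v_tip = omega * R = 1.6755 * 30.3 = 50.768 m/s
Tip speed ratio:
  TSR = v_tip / v_wind = 50.768 / 8.7 = 5.835

5.835


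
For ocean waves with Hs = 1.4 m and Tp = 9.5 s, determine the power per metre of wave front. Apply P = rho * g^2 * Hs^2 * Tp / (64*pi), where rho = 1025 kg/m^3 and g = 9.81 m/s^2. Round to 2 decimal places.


Apply wave power formula:
  g^2 = 9.81^2 = 96.2361
  Hs^2 = 1.4^2 = 1.96
  Numerator = rho * g^2 * Hs^2 * Tp = 1025 * 96.2361 * 1.96 * 9.5 = 1836714.09
  Denominator = 64 * pi = 201.0619
  P = 1836714.09 / 201.0619 = 9135.07 W/m

9135.07


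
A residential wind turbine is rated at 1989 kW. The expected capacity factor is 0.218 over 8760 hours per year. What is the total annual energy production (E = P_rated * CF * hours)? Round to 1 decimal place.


Annual energy = rated_kW * capacity_factor * hours_per_year
Given: P_rated = 1989 kW, CF = 0.218, hours = 8760
E = 1989 * 0.218 * 8760
E = 3798353.5 kWh

3798353.5


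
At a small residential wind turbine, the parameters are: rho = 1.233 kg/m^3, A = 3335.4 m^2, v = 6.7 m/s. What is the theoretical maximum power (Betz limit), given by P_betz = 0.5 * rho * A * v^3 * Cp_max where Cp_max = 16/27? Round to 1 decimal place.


The Betz coefficient Cp_max = 16/27 = 0.5926
v^3 = 6.7^3 = 300.763
P_betz = 0.5 * rho * A * v^3 * Cp_max
P_betz = 0.5 * 1.233 * 3335.4 * 300.763 * 0.5926
P_betz = 366489.6 W

366489.6


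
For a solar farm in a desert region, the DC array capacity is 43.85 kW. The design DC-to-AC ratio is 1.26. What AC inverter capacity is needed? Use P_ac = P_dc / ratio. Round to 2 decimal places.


The inverter AC capacity is determined by the DC/AC ratio.
Given: P_dc = 43.85 kW, DC/AC ratio = 1.26
P_ac = P_dc / ratio = 43.85 / 1.26
P_ac = 34.80 kW

34.80


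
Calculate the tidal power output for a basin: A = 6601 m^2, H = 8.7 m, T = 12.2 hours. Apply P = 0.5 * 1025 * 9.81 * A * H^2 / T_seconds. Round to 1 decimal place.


Convert period to seconds: T = 12.2 * 3600 = 43920.0 s
H^2 = 8.7^2 = 75.69
P = 0.5 * rho * g * A * H^2 / T
P = 0.5 * 1025 * 9.81 * 6601 * 75.69 / 43920.0
P = 57193.8 W

57193.8


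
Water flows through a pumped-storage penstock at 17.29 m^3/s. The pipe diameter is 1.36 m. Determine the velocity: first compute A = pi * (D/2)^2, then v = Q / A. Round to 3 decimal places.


Compute pipe cross-sectional area:
  A = pi * (D/2)^2 = pi * (1.36/2)^2 = 1.4527 m^2
Calculate velocity:
  v = Q / A = 17.29 / 1.4527
  v = 11.902 m/s

11.902


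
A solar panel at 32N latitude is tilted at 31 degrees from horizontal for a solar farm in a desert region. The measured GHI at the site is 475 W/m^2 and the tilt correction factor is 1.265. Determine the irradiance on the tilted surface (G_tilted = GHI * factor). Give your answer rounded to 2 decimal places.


Identify the given values:
  GHI = 475 W/m^2, tilt correction factor = 1.265
Apply the formula G_tilted = GHI * factor:
  G_tilted = 475 * 1.265
  G_tilted = 600.88 W/m^2

600.88


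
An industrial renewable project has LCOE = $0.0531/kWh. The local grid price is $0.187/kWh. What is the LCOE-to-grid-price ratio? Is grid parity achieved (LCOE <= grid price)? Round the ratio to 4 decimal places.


Compare LCOE to grid price:
  LCOE = $0.0531/kWh, Grid price = $0.187/kWh
  Ratio = LCOE / grid_price = 0.0531 / 0.187 = 0.2840
  Grid parity achieved (ratio <= 1)? yes

0.2840


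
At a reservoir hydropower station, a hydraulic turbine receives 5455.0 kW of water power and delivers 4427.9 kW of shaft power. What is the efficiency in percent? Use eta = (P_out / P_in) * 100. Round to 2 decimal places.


Turbine efficiency = (output power / input power) * 100
eta = (4427.9 / 5455.0) * 100
eta = 81.17%

81.17


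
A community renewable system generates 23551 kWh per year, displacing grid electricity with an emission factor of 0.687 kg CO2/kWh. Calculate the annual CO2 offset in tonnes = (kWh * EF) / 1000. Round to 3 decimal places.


CO2 offset in kg = generation * emission_factor
CO2 offset = 23551 * 0.687 = 16179.54 kg
Convert to tonnes:
  CO2 offset = 16179.54 / 1000 = 16.180 tonnes

16.180


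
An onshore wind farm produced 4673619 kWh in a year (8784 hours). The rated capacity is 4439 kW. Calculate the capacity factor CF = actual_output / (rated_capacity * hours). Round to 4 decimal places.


Capacity factor = actual output / maximum possible output
Maximum possible = rated * hours = 4439 * 8784 = 38992176 kWh
CF = 4673619 / 38992176
CF = 0.1199

0.1199


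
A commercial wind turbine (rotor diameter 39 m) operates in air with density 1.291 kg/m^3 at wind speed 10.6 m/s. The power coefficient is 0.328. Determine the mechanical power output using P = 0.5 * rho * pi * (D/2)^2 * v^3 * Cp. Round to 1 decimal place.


Step 1 -- Compute swept area:
  A = pi * (D/2)^2 = pi * (39/2)^2 = 1194.59 m^2
Step 2 -- Apply wind power equation:
  P = 0.5 * rho * A * v^3 * Cp
  v^3 = 10.6^3 = 1191.016
  P = 0.5 * 1.291 * 1194.59 * 1191.016 * 0.328
  P = 301235.9 W

301235.9


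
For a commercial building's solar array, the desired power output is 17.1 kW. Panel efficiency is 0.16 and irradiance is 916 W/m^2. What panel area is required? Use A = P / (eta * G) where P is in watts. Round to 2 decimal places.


Convert target power to watts: P = 17.1 * 1000 = 17100.0 W
Compute denominator: eta * G = 0.16 * 916 = 146.56
Required area A = P / (eta * G) = 17100.0 / 146.56
A = 116.68 m^2

116.68


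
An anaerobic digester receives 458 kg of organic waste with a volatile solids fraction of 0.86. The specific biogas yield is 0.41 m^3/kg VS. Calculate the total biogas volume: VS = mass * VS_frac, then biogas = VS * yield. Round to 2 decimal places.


Compute volatile solids:
  VS = mass * VS_fraction = 458 * 0.86 = 393.88 kg
Calculate biogas volume:
  Biogas = VS * specific_yield = 393.88 * 0.41
  Biogas = 161.49 m^3

161.49


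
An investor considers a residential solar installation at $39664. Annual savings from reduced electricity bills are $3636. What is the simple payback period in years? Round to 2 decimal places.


Simple payback period = initial cost / annual savings
Payback = 39664 / 3636
Payback = 10.91 years

10.91


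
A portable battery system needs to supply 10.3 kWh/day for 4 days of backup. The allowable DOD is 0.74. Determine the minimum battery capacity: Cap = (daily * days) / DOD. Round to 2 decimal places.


Total energy needed = daily * days = 10.3 * 4 = 41.2 kWh
Account for depth of discharge:
  Cap = total_energy / DOD = 41.2 / 0.74
  Cap = 55.68 kWh

55.68


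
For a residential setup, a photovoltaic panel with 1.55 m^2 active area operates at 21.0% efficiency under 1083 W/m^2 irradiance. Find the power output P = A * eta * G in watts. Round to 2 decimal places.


Use the solar power formula P = A * eta * G.
Given: A = 1.55 m^2, eta = 0.21, G = 1083 W/m^2
P = 1.55 * 0.21 * 1083
P = 352.52 W

352.52


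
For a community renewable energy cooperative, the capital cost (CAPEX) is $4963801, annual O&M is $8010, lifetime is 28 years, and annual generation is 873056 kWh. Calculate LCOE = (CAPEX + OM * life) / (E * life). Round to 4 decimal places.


Total cost = CAPEX + OM * lifetime = 4963801 + 8010 * 28 = 4963801 + 224280 = 5188081
Total generation = annual * lifetime = 873056 * 28 = 24445568 kWh
LCOE = 5188081 / 24445568
LCOE = 0.2122 $/kWh

0.2122


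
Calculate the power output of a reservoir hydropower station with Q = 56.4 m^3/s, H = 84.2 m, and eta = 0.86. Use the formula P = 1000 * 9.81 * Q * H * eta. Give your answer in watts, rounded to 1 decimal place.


Apply the hydropower formula P = rho * g * Q * H * eta
rho * g = 1000 * 9.81 = 9810.0
P = 9810.0 * 56.4 * 84.2 * 0.86
P = 40064401.0 W

40064401.0


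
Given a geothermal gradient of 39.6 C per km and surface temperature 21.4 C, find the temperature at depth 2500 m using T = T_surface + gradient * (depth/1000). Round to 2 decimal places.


Convert depth to km: 2500 / 1000 = 2.5 km
Temperature increase = gradient * depth_km = 39.6 * 2.5 = 99.0 C
Temperature at depth = T_surface + delta_T = 21.4 + 99.0
T = 120.40 C

120.40


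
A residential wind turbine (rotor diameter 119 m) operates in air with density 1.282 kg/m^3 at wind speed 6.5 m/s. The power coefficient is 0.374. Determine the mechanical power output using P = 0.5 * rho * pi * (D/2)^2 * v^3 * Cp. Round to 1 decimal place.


Step 1 -- Compute swept area:
  A = pi * (D/2)^2 = pi * (119/2)^2 = 11122.02 m^2
Step 2 -- Apply wind power equation:
  P = 0.5 * rho * A * v^3 * Cp
  v^3 = 6.5^3 = 274.625
  P = 0.5 * 1.282 * 11122.02 * 274.625 * 0.374
  P = 732240.1 W

732240.1


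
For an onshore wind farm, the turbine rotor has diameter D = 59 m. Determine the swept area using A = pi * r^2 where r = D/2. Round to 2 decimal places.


Compute the rotor radius:
  r = D / 2 = 59 / 2 = 29.5 m
Calculate swept area:
  A = pi * r^2 = pi * 29.5^2
  A = 2733.97 m^2

2733.97


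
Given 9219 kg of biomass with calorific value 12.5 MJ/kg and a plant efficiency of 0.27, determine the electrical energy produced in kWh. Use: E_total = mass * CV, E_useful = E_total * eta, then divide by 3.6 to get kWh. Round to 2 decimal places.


Total energy = mass * CV = 9219 * 12.5 = 115237.5 MJ
Useful energy = total * eta = 115237.5 * 0.27 = 31114.13 MJ
Convert to kWh: 31114.13 / 3.6
Useful energy = 8642.81 kWh

8642.81


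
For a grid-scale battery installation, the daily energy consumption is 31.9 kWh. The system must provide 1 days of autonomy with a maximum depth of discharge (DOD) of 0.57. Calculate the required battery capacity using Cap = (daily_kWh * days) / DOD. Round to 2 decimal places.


Total energy needed = daily * days = 31.9 * 1 = 31.9 kWh
Account for depth of discharge:
  Cap = total_energy / DOD = 31.9 / 0.57
  Cap = 55.96 kWh

55.96


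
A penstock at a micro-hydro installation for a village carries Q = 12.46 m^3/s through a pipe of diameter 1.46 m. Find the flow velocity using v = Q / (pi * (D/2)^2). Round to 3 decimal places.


Compute pipe cross-sectional area:
  A = pi * (D/2)^2 = pi * (1.46/2)^2 = 1.6742 m^2
Calculate velocity:
  v = Q / A = 12.46 / 1.6742
  v = 7.443 m/s

7.443


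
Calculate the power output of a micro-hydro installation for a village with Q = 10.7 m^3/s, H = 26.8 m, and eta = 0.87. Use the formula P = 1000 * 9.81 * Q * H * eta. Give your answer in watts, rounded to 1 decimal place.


Apply the hydropower formula P = rho * g * Q * H * eta
rho * g = 1000 * 9.81 = 9810.0
P = 9810.0 * 10.7 * 26.8 * 0.87
P = 2447410.6 W

2447410.6


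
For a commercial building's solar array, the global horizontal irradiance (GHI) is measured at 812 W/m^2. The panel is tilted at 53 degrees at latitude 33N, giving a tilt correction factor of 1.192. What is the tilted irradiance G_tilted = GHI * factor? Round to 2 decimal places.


Identify the given values:
  GHI = 812 W/m^2, tilt correction factor = 1.192
Apply the formula G_tilted = GHI * factor:
  G_tilted = 812 * 1.192
  G_tilted = 967.90 W/m^2

967.90


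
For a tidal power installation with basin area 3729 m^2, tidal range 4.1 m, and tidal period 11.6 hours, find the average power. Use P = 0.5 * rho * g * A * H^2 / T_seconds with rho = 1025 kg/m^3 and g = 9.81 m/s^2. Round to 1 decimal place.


Convert period to seconds: T = 11.6 * 3600 = 41760.0 s
H^2 = 4.1^2 = 16.81
P = 0.5 * rho * g * A * H^2 / T
P = 0.5 * 1025 * 9.81 * 3729 * 16.81 / 41760.0
P = 7546.8 W

7546.8


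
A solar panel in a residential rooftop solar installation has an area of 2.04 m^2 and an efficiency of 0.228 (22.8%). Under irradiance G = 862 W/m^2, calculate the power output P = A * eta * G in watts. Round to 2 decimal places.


Use the solar power formula P = A * eta * G.
Given: A = 2.04 m^2, eta = 0.228, G = 862 W/m^2
P = 2.04 * 0.228 * 862
P = 400.93 W

400.93


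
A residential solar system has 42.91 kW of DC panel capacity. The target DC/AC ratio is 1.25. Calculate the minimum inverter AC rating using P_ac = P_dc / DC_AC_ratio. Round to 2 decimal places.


The inverter AC capacity is determined by the DC/AC ratio.
Given: P_dc = 42.91 kW, DC/AC ratio = 1.25
P_ac = P_dc / ratio = 42.91 / 1.25
P_ac = 34.33 kW

34.33


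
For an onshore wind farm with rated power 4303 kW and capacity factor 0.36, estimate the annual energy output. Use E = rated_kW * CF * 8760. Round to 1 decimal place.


Annual energy = rated_kW * capacity_factor * hours_per_year
Given: P_rated = 4303 kW, CF = 0.36, hours = 8760
E = 4303 * 0.36 * 8760
E = 13569940.8 kWh

13569940.8


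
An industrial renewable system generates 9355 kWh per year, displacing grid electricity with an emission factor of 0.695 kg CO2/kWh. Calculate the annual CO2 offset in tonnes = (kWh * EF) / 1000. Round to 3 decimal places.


CO2 offset in kg = generation * emission_factor
CO2 offset = 9355 * 0.695 = 6501.73 kg
Convert to tonnes:
  CO2 offset = 6501.73 / 1000 = 6.502 tonnes

6.502


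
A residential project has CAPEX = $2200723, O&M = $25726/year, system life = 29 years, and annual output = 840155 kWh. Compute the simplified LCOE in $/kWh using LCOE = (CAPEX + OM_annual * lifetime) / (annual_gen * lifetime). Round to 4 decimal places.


Total cost = CAPEX + OM * lifetime = 2200723 + 25726 * 29 = 2200723 + 746054 = 2946777
Total generation = annual * lifetime = 840155 * 29 = 24364495 kWh
LCOE = 2946777 / 24364495
LCOE = 0.1209 $/kWh

0.1209


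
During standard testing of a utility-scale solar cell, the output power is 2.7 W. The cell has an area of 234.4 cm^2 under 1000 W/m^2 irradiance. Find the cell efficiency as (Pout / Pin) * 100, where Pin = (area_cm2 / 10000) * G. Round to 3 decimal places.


First compute the input power:
  Pin = area_cm2 / 10000 * G = 234.4 / 10000 * 1000 = 23.44 W
Then compute efficiency:
  Efficiency = (Pout / Pin) * 100 = (2.7 / 23.44) * 100
  Efficiency = 11.519%

11.519


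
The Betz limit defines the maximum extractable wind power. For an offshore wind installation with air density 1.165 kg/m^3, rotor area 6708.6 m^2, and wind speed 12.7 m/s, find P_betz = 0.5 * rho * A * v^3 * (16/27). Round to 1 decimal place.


The Betz coefficient Cp_max = 16/27 = 0.5926
v^3 = 12.7^3 = 2048.383
P_betz = 0.5 * rho * A * v^3 * Cp_max
P_betz = 0.5 * 1.165 * 6708.6 * 2048.383 * 0.5926
P_betz = 4743459.6 W

4743459.6


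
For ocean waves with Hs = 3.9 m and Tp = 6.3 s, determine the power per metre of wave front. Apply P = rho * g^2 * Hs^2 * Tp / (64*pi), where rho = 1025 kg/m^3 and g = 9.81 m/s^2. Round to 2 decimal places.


Apply wave power formula:
  g^2 = 9.81^2 = 96.2361
  Hs^2 = 3.9^2 = 15.21
  Numerator = rho * g^2 * Hs^2 * Tp = 1025 * 96.2361 * 15.21 * 6.3 = 9452172.61
  Denominator = 64 * pi = 201.0619
  P = 9452172.61 / 201.0619 = 47011.25 W/m

47011.25


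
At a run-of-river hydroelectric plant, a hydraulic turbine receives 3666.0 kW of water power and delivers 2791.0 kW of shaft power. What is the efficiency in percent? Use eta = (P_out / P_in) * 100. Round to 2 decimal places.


Turbine efficiency = (output power / input power) * 100
eta = (2791.0 / 3666.0) * 100
eta = 76.13%

76.13


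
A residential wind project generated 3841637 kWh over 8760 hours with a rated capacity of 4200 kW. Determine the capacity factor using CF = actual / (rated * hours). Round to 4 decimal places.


Capacity factor = actual output / maximum possible output
Maximum possible = rated * hours = 4200 * 8760 = 36792000 kWh
CF = 3841637 / 36792000
CF = 0.1044

0.1044


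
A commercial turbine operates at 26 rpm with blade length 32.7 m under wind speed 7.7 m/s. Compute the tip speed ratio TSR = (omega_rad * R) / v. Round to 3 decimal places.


Convert rotational speed to rad/s:
  omega = 26 * 2 * pi / 60 = 2.7227 rad/s
Compute tip speed:
  v_tip = omega * R = 2.7227 * 32.7 = 89.033 m/s
Tip speed ratio:
  TSR = v_tip / v_wind = 89.033 / 7.7 = 11.563

11.563


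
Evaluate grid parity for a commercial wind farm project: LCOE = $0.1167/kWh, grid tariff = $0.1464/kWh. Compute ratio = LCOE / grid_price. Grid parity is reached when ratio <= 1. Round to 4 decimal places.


Compare LCOE to grid price:
  LCOE = $0.1167/kWh, Grid price = $0.1464/kWh
  Ratio = LCOE / grid_price = 0.1167 / 0.1464 = 0.7971
  Grid parity achieved (ratio <= 1)? yes

0.7971


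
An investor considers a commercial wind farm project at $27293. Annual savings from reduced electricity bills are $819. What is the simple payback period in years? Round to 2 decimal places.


Simple payback period = initial cost / annual savings
Payback = 27293 / 819
Payback = 33.32 years

33.32


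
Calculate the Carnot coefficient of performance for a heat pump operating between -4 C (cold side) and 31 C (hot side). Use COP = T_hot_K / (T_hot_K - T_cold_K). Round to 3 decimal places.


Convert to Kelvin:
  T_hot = 31 + 273.15 = 304.15 K
  T_cold = -4 + 273.15 = 269.15 K
Apply Carnot COP formula:
  COP = T_hot_K / (T_hot_K - T_cold_K) = 304.15 / 35.0
  COP = 8.690

8.690


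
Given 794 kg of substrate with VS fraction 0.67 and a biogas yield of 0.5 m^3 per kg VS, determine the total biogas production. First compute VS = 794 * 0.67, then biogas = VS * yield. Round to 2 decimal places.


Compute volatile solids:
  VS = mass * VS_fraction = 794 * 0.67 = 531.98 kg
Calculate biogas volume:
  Biogas = VS * specific_yield = 531.98 * 0.5
  Biogas = 265.99 m^3

265.99


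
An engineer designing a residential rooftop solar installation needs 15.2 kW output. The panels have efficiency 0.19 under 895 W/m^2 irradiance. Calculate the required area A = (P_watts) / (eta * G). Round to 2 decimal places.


Convert target power to watts: P = 15.2 * 1000 = 15200.0 W
Compute denominator: eta * G = 0.19 * 895 = 170.05
Required area A = P / (eta * G) = 15200.0 / 170.05
A = 89.39 m^2

89.39


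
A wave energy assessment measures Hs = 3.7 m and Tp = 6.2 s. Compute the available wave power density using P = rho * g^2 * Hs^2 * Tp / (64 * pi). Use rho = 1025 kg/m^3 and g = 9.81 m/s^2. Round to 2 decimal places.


Apply wave power formula:
  g^2 = 9.81^2 = 96.2361
  Hs^2 = 3.7^2 = 13.69
  Numerator = rho * g^2 * Hs^2 * Tp = 1025 * 96.2361 * 13.69 * 6.2 = 8372535.89
  Denominator = 64 * pi = 201.0619
  P = 8372535.89 / 201.0619 = 41641.58 W/m

41641.58


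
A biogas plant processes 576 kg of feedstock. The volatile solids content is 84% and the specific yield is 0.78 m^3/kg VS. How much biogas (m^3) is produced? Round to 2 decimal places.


Compute volatile solids:
  VS = mass * VS_fraction = 576 * 0.84 = 483.84 kg
Calculate biogas volume:
  Biogas = VS * specific_yield = 483.84 * 0.78
  Biogas = 377.40 m^3

377.40


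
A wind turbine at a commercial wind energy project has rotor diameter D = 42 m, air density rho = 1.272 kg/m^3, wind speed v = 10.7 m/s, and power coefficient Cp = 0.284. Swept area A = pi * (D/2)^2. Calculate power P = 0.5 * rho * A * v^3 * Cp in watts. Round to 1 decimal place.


Step 1 -- Compute swept area:
  A = pi * (D/2)^2 = pi * (42/2)^2 = 1385.44 m^2
Step 2 -- Apply wind power equation:
  P = 0.5 * rho * A * v^3 * Cp
  v^3 = 10.7^3 = 1225.043
  P = 0.5 * 1.272 * 1385.44 * 1225.043 * 0.284
  P = 306559.8 W

306559.8


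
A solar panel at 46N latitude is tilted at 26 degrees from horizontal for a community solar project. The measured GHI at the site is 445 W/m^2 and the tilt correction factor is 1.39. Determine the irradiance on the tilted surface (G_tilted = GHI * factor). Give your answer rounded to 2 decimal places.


Identify the given values:
  GHI = 445 W/m^2, tilt correction factor = 1.39
Apply the formula G_tilted = GHI * factor:
  G_tilted = 445 * 1.39
  G_tilted = 618.55 W/m^2

618.55


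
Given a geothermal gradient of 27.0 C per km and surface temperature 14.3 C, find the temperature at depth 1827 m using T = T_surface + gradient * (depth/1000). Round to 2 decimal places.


Convert depth to km: 1827 / 1000 = 1.827 km
Temperature increase = gradient * depth_km = 27.0 * 1.827 = 49.33 C
Temperature at depth = T_surface + delta_T = 14.3 + 49.33
T = 63.63 C

63.63


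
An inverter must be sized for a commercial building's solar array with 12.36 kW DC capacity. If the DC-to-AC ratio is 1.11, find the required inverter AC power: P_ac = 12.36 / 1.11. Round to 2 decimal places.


The inverter AC capacity is determined by the DC/AC ratio.
Given: P_dc = 12.36 kW, DC/AC ratio = 1.11
P_ac = P_dc / ratio = 12.36 / 1.11
P_ac = 11.14 kW

11.14


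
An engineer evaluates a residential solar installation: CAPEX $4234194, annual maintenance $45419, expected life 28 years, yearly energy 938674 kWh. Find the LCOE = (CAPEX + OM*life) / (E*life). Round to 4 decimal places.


Total cost = CAPEX + OM * lifetime = 4234194 + 45419 * 28 = 4234194 + 1271732 = 5505926
Total generation = annual * lifetime = 938674 * 28 = 26282872 kWh
LCOE = 5505926 / 26282872
LCOE = 0.2095 $/kWh

0.2095


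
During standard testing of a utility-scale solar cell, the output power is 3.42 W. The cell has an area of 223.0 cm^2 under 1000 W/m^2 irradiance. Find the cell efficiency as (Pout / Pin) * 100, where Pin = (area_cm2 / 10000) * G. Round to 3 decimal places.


First compute the input power:
  Pin = area_cm2 / 10000 * G = 223.0 / 10000 * 1000 = 22.3 W
Then compute efficiency:
  Efficiency = (Pout / Pin) * 100 = (3.42 / 22.3) * 100
  Efficiency = 15.336%

15.336


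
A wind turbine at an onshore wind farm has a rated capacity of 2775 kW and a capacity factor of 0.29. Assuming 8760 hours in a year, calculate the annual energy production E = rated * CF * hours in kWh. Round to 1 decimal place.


Annual energy = rated_kW * capacity_factor * hours_per_year
Given: P_rated = 2775 kW, CF = 0.29, hours = 8760
E = 2775 * 0.29 * 8760
E = 7049610.0 kWh

7049610.0


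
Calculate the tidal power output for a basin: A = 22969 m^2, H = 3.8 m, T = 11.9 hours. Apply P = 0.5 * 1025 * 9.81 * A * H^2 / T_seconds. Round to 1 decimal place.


Convert period to seconds: T = 11.9 * 3600 = 42840.0 s
H^2 = 3.8^2 = 14.44
P = 0.5 * rho * g * A * H^2 / T
P = 0.5 * 1025 * 9.81 * 22969 * 14.44 / 42840.0
P = 38924.5 W

38924.5


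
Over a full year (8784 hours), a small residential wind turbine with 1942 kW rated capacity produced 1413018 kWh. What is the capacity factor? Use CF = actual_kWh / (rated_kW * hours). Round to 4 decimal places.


Capacity factor = actual output / maximum possible output
Maximum possible = rated * hours = 1942 * 8784 = 17058528 kWh
CF = 1413018 / 17058528
CF = 0.0828

0.0828


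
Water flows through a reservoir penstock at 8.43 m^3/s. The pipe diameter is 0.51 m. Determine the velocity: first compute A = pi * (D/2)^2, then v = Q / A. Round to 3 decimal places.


Compute pipe cross-sectional area:
  A = pi * (D/2)^2 = pi * (0.51/2)^2 = 0.2043 m^2
Calculate velocity:
  v = Q / A = 8.43 / 0.2043
  v = 41.266 m/s

41.266


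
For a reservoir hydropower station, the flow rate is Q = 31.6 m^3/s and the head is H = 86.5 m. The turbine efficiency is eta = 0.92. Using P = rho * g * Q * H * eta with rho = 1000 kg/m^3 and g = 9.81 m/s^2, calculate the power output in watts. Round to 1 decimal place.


Apply the hydropower formula P = rho * g * Q * H * eta
rho * g = 1000 * 9.81 = 9810.0
P = 9810.0 * 31.6 * 86.5 * 0.92
P = 24669481.7 W

24669481.7


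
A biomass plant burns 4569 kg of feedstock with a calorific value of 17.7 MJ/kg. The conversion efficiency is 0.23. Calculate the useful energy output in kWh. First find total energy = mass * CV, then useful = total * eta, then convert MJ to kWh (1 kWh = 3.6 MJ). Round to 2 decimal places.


Total energy = mass * CV = 4569 * 17.7 = 80871.3 MJ
Useful energy = total * eta = 80871.3 * 0.23 = 18600.4 MJ
Convert to kWh: 18600.4 / 3.6
Useful energy = 5166.78 kWh

5166.78


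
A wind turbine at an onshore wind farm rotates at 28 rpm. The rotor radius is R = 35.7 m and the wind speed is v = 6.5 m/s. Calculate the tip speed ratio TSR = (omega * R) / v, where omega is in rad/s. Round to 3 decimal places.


Convert rotational speed to rad/s:
  omega = 28 * 2 * pi / 60 = 2.9322 rad/s
Compute tip speed:
  v_tip = omega * R = 2.9322 * 35.7 = 104.678 m/s
Tip speed ratio:
  TSR = v_tip / v_wind = 104.678 / 6.5 = 16.104

16.104


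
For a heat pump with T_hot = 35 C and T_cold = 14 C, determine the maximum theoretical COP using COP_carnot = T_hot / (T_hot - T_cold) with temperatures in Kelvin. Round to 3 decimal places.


Convert to Kelvin:
  T_hot = 35 + 273.15 = 308.15 K
  T_cold = 14 + 273.15 = 287.15 K
Apply Carnot COP formula:
  COP = T_hot_K / (T_hot_K - T_cold_K) = 308.15 / 21.0
  COP = 14.674

14.674


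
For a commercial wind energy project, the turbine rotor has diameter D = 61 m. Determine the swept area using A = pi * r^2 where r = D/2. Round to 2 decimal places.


Compute the rotor radius:
  r = D / 2 = 61 / 2 = 30.5 m
Calculate swept area:
  A = pi * r^2 = pi * 30.5^2
  A = 2922.47 m^2

2922.47


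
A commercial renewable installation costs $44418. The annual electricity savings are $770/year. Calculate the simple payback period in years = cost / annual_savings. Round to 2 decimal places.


Simple payback period = initial cost / annual savings
Payback = 44418 / 770
Payback = 57.69 years

57.69


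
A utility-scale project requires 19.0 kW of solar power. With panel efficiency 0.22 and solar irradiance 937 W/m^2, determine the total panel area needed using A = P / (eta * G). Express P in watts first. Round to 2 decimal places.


Convert target power to watts: P = 19.0 * 1000 = 19000.0 W
Compute denominator: eta * G = 0.22 * 937 = 206.14
Required area A = P / (eta * G) = 19000.0 / 206.14
A = 92.17 m^2

92.17


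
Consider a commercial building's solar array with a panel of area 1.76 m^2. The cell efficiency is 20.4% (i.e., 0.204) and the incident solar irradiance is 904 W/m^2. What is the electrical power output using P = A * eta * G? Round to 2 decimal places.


Use the solar power formula P = A * eta * G.
Given: A = 1.76 m^2, eta = 0.204, G = 904 W/m^2
P = 1.76 * 0.204 * 904
P = 324.57 W

324.57


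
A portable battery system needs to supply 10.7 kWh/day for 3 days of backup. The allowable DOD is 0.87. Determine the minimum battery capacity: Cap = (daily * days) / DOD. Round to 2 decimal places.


Total energy needed = daily * days = 10.7 * 3 = 32.1 kWh
Account for depth of discharge:
  Cap = total_energy / DOD = 32.1 / 0.87
  Cap = 36.90 kWh

36.90


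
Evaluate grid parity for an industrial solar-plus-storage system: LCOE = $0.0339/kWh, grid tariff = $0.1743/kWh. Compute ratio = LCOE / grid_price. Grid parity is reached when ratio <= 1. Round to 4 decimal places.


Compare LCOE to grid price:
  LCOE = $0.0339/kWh, Grid price = $0.1743/kWh
  Ratio = LCOE / grid_price = 0.0339 / 0.1743 = 0.1945
  Grid parity achieved (ratio <= 1)? yes

0.1945


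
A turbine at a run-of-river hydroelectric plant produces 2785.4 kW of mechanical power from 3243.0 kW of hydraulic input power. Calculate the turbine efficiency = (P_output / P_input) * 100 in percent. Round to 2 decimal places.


Turbine efficiency = (output power / input power) * 100
eta = (2785.4 / 3243.0) * 100
eta = 85.89%

85.89


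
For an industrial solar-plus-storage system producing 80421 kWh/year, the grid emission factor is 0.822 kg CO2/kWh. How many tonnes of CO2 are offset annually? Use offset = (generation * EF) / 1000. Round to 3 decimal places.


CO2 offset in kg = generation * emission_factor
CO2 offset = 80421 * 0.822 = 66106.06 kg
Convert to tonnes:
  CO2 offset = 66106.06 / 1000 = 66.106 tonnes

66.106


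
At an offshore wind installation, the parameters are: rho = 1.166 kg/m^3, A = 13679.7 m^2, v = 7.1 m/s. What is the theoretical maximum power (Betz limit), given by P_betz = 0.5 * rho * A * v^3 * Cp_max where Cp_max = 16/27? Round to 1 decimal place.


The Betz coefficient Cp_max = 16/27 = 0.5926
v^3 = 7.1^3 = 357.911
P_betz = 0.5 * rho * A * v^3 * Cp_max
P_betz = 0.5 * 1.166 * 13679.7 * 357.911 * 0.5926
P_betz = 1691517.1 W

1691517.1


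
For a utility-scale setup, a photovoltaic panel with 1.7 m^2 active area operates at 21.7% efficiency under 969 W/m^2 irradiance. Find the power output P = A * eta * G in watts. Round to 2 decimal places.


Use the solar power formula P = A * eta * G.
Given: A = 1.7 m^2, eta = 0.217, G = 969 W/m^2
P = 1.7 * 0.217 * 969
P = 357.46 W

357.46


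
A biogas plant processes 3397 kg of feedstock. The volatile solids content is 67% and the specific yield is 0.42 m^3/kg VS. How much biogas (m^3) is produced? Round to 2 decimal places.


Compute volatile solids:
  VS = mass * VS_fraction = 3397 * 0.67 = 2275.99 kg
Calculate biogas volume:
  Biogas = VS * specific_yield = 2275.99 * 0.42
  Biogas = 955.92 m^3

955.92


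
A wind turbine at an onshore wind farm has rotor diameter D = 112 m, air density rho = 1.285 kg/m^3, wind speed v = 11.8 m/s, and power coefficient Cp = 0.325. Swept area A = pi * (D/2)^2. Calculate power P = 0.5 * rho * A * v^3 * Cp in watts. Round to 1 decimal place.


Step 1 -- Compute swept area:
  A = pi * (D/2)^2 = pi * (112/2)^2 = 9852.03 m^2
Step 2 -- Apply wind power equation:
  P = 0.5 * rho * A * v^3 * Cp
  v^3 = 11.8^3 = 1643.032
  P = 0.5 * 1.285 * 9852.03 * 1643.032 * 0.325
  P = 3380091.4 W

3380091.4


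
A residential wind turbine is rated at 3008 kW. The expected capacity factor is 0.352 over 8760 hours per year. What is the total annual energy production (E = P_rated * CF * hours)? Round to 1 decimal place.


Annual energy = rated_kW * capacity_factor * hours_per_year
Given: P_rated = 3008 kW, CF = 0.352, hours = 8760
E = 3008 * 0.352 * 8760
E = 9275228.2 kWh

9275228.2


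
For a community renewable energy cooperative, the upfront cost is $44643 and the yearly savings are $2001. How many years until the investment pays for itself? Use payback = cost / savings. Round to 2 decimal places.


Simple payback period = initial cost / annual savings
Payback = 44643 / 2001
Payback = 22.31 years

22.31


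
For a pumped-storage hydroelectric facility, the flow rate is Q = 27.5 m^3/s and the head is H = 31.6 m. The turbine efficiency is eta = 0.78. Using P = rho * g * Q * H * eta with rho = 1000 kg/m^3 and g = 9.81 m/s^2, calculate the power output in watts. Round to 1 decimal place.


Apply the hydropower formula P = rho * g * Q * H * eta
rho * g = 1000 * 9.81 = 9810.0
P = 9810.0 * 27.5 * 31.6 * 0.78
P = 6649414.2 W

6649414.2


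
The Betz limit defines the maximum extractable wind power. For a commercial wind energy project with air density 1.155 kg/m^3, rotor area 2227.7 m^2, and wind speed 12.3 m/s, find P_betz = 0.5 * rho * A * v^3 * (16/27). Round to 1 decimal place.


The Betz coefficient Cp_max = 16/27 = 0.5926
v^3 = 12.3^3 = 1860.867
P_betz = 0.5 * rho * A * v^3 * Cp_max
P_betz = 0.5 * 1.155 * 2227.7 * 1860.867 * 0.5926
P_betz = 1418666.3 W

1418666.3


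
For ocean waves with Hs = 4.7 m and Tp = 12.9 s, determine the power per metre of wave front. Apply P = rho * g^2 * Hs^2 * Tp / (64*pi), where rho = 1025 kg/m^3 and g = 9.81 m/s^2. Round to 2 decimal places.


Apply wave power formula:
  g^2 = 9.81^2 = 96.2361
  Hs^2 = 4.7^2 = 22.09
  Numerator = rho * g^2 * Hs^2 * Tp = 1025 * 96.2361 * 22.09 * 12.9 = 28109123.67
  Denominator = 64 * pi = 201.0619
  P = 28109123.67 / 201.0619 = 139803.31 W/m

139803.31


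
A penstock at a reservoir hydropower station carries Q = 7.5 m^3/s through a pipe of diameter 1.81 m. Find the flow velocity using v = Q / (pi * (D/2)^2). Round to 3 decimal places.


Compute pipe cross-sectional area:
  A = pi * (D/2)^2 = pi * (1.81/2)^2 = 2.573 m^2
Calculate velocity:
  v = Q / A = 7.5 / 2.573
  v = 2.915 m/s

2.915


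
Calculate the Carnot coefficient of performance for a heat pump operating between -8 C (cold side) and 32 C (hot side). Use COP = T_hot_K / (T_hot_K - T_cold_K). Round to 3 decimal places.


Convert to Kelvin:
  T_hot = 32 + 273.15 = 305.15 K
  T_cold = -8 + 273.15 = 265.15 K
Apply Carnot COP formula:
  COP = T_hot_K / (T_hot_K - T_cold_K) = 305.15 / 40.0
  COP = 7.629

7.629


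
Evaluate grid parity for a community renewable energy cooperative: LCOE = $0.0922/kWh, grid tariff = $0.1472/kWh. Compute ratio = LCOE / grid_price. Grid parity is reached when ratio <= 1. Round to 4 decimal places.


Compare LCOE to grid price:
  LCOE = $0.0922/kWh, Grid price = $0.1472/kWh
  Ratio = LCOE / grid_price = 0.0922 / 0.1472 = 0.6264
  Grid parity achieved (ratio <= 1)? yes

0.6264


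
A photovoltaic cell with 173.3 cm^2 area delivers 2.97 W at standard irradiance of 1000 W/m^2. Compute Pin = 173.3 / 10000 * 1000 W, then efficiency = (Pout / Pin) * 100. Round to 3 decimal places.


First compute the input power:
  Pin = area_cm2 / 10000 * G = 173.3 / 10000 * 1000 = 17.33 W
Then compute efficiency:
  Efficiency = (Pout / Pin) * 100 = (2.97 / 17.33) * 100
  Efficiency = 17.138%

17.138


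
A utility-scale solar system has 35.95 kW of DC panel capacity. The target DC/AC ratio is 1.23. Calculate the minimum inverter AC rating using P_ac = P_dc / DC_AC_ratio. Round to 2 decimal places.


The inverter AC capacity is determined by the DC/AC ratio.
Given: P_dc = 35.95 kW, DC/AC ratio = 1.23
P_ac = P_dc / ratio = 35.95 / 1.23
P_ac = 29.23 kW

29.23


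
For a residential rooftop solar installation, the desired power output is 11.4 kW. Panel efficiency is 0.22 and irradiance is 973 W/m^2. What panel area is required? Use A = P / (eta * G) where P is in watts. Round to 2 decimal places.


Convert target power to watts: P = 11.4 * 1000 = 11400.0 W
Compute denominator: eta * G = 0.22 * 973 = 214.06
Required area A = P / (eta * G) = 11400.0 / 214.06
A = 53.26 m^2

53.26


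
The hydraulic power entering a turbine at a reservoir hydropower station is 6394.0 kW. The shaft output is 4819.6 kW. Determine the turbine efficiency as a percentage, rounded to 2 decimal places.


Turbine efficiency = (output power / input power) * 100
eta = (4819.6 / 6394.0) * 100
eta = 75.38%

75.38


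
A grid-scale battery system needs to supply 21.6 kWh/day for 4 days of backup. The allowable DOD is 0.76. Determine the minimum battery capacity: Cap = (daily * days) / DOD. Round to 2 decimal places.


Total energy needed = daily * days = 21.6 * 4 = 86.4 kWh
Account for depth of discharge:
  Cap = total_energy / DOD = 86.4 / 0.76
  Cap = 113.68 kWh

113.68


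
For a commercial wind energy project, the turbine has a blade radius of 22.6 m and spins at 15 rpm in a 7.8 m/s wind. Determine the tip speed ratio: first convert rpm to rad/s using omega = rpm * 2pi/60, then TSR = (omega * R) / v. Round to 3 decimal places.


Convert rotational speed to rad/s:
  omega = 15 * 2 * pi / 60 = 1.5708 rad/s
Compute tip speed:
  v_tip = omega * R = 1.5708 * 22.6 = 35.5 m/s
Tip speed ratio:
  TSR = v_tip / v_wind = 35.5 / 7.8 = 4.551

4.551


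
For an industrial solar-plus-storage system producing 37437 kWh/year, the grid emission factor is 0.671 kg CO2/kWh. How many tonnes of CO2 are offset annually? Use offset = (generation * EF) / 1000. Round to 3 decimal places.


CO2 offset in kg = generation * emission_factor
CO2 offset = 37437 * 0.671 = 25120.23 kg
Convert to tonnes:
  CO2 offset = 25120.23 / 1000 = 25.120 tonnes

25.120


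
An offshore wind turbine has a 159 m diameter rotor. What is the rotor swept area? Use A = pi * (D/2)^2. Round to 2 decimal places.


Compute the rotor radius:
  r = D / 2 = 159 / 2 = 79.5 m
Calculate swept area:
  A = pi * r^2 = pi * 79.5^2
  A = 19855.65 m^2

19855.65


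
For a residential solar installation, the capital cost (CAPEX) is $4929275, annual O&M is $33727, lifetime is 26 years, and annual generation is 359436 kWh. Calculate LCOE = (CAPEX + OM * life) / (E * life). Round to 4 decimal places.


Total cost = CAPEX + OM * lifetime = 4929275 + 33727 * 26 = 4929275 + 876902 = 5806177
Total generation = annual * lifetime = 359436 * 26 = 9345336 kWh
LCOE = 5806177 / 9345336
LCOE = 0.6213 $/kWh

0.6213


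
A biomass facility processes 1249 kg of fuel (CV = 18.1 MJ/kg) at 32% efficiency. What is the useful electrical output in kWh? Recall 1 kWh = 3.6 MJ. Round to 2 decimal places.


Total energy = mass * CV = 1249 * 18.1 = 22606.9 MJ
Useful energy = total * eta = 22606.9 * 0.32 = 7234.21 MJ
Convert to kWh: 7234.21 / 3.6
Useful energy = 2009.50 kWh

2009.50


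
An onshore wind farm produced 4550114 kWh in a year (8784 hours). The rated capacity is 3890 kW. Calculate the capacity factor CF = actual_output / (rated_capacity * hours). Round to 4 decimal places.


Capacity factor = actual output / maximum possible output
Maximum possible = rated * hours = 3890 * 8784 = 34169760 kWh
CF = 4550114 / 34169760
CF = 0.1332

0.1332
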